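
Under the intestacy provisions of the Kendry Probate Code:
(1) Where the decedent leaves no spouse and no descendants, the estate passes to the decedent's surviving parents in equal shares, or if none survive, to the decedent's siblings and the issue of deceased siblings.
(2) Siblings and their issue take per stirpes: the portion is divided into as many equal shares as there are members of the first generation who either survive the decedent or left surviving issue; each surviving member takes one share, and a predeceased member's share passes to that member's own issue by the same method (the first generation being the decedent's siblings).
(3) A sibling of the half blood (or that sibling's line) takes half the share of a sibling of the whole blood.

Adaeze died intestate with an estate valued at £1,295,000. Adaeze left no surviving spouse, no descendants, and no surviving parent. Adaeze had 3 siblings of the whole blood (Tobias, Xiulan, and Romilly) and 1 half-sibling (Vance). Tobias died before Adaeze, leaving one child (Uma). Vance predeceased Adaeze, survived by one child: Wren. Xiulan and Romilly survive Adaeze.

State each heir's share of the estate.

The entire £1,295,000 passes to the siblings and their issue.
Counting each half-blood sibling's line as half a unit, there are 7/2 units in £1,295,000, so one unit is £370,000. Whole-blood lines (Tobias, Xiulan, and Romilly) take £370,000 each; half-blood lines (Vance) take £185,000 each.
Tobias's share (£370,000) passes entirely to Uma.
Vance's share (£185,000) passes entirely to Wren.

Uma: £370,000; Xiulan: £370,000; Wren: £185,000; Romilly: £370,000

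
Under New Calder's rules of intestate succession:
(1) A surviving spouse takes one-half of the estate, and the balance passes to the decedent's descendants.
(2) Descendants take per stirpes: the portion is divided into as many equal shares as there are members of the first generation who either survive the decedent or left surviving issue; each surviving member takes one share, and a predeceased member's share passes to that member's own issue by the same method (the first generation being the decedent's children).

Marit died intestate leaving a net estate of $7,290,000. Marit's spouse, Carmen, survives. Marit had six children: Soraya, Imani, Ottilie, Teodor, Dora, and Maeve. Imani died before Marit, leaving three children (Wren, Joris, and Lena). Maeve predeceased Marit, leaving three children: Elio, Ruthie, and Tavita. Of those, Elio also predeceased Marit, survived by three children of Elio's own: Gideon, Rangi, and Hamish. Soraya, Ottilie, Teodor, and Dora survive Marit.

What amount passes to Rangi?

Rangi receives $67,500.

Carmen takes one-half of $7,290,000 = $3,645,000. The remaining $3,645,000 passes to the descendants.
The descendants' portion ($3,645,000) is divided into 6 shares of $607,500: Soraya, Ottilie, Teodor, and Dora each take $607,500; Imani's $607,500 share passes to Imani's issue; Maeve's $607,500 share passes to Maeve's issue.
Imani's share ($607,500) is divided into 3 shares of $202,500: Wren, Joris, and Lena each take $202,500.
Maeve's share ($607,500) is divided into 3 shares of $202,500: Ruthie and Tavita each take $202,500; Elio's $202,500 share passes to Elio's issue.
Elio's share ($202,500) is divided into 3 shares of $67,500: Gideon, Rangi, and Hamish each take $67,500.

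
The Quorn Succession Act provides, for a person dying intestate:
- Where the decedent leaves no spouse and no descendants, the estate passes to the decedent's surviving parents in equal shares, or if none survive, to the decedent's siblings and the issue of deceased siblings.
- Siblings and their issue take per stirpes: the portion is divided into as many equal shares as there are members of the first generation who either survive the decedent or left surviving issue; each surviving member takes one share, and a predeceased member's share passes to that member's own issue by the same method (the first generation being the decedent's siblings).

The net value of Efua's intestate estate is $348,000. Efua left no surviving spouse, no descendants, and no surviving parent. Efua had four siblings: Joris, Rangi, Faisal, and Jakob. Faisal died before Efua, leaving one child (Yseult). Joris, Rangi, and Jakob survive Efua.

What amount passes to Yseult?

Yseult receives $87,000.

The entire $348,000 passes to the siblings and their issue.
That amount ($348,000) is divided into 4 shares of $87,000: Joris, Rangi, and Jakob each take $87,000; Faisal's $87,000 share passes to Faisal's issue.
Faisal's share ($87,000) passes entirely to Yseult.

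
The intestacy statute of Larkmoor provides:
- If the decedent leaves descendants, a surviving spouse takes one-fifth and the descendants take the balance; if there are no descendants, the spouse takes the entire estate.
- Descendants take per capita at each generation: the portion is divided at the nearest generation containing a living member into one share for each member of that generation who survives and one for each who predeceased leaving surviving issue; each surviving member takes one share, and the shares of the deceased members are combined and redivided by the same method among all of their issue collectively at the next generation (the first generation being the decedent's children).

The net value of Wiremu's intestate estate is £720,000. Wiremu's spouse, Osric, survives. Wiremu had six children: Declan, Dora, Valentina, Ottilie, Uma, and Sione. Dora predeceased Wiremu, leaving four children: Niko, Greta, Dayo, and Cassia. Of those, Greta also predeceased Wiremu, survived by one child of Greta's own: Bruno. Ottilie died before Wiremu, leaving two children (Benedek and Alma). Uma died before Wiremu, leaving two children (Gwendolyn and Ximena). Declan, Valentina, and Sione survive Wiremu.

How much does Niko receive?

Osric takes one-fifth of £720,000 = £144,000. The remaining £576,000 passes to the descendants.
The descendants' portion (£576,000) is divided at the children's generation into 6 shares of £96,000. Declan, Valentina, and Sione each take £96,000. The 3 shares of the deceased (Dora, Ottilie, and Uma) are combined into a pool of £288,000.
That pool (£288,000) is divided at the grandchildren's generation into 8 shares of £36,000. Niko, Dayo, Cassia, Benedek, Alma, Gwendolyn, and Ximena each take £36,000. The remaining share for the deceased Greta (£36,000) is carried to the next generation.
That pool (£36,000) passes entirely to Bruno, the sole taker at the great-grandchildren's generation.

Niko receives £36,000.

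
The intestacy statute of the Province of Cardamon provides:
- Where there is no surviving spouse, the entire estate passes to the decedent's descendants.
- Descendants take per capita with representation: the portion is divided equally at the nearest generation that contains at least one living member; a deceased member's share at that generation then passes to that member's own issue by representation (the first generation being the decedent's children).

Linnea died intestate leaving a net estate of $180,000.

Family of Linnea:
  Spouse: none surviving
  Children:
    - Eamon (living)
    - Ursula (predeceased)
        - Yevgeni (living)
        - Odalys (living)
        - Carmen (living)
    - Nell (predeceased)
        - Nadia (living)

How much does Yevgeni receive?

Yevgeni receives $20,000.

The entire $180,000 passes to the descendants.
That amount ($180,000) is divided into 3 shares of $60,000: Eamon takes $60,000; Ursula's $60,000 share passes to Ursula's issue; Nell's $60,000 share passes to Nell's issue.
Ursula's share ($60,000) is divided into 3 shares of $20,000: Yevgeni, Odalys, and Carmen each take $20,000.
Nell's share ($60,000) passes entirely to Nadia.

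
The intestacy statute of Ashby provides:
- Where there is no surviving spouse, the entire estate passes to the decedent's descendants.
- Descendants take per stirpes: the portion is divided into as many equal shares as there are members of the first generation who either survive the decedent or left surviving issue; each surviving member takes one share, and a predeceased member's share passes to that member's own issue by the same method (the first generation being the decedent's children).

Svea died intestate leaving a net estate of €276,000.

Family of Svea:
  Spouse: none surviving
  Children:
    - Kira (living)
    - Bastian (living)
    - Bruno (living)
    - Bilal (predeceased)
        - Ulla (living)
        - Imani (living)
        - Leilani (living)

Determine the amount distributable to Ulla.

The entire €276,000 passes to the descendants.
That amount (€276,000) is divided into 4 shares of €69,000: Kira, Bastian, and Bruno each take €69,000; Bilal's €69,000 share passes to Bilal's issue.
Bilal's share (€69,000) is divided into 3 shares of €23,000: Ulla, Imani, and Leilani each take €23,000.

Ulla receives €23,000.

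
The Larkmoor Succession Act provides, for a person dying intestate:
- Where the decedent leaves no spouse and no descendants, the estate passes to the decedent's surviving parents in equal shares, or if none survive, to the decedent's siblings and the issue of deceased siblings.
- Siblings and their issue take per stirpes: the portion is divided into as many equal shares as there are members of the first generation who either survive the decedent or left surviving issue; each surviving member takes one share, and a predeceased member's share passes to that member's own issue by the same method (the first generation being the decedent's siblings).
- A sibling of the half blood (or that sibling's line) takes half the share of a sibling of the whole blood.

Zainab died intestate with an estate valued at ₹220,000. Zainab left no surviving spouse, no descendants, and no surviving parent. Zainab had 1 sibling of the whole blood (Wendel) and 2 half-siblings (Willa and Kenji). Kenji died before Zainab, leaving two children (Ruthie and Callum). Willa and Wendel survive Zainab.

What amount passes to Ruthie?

The entire ₹220,000 passes to the siblings and their issue.
Counting each half-blood sibling's line as half a unit, there are 2 units in ₹220,000, so one unit is ₹110,000. Whole-blood lines (Wendel) take ₹110,000 each; half-blood lines (Willa and Kenji) take ₹55,000 each.
Kenji's share (₹55,000) is divided into 2 shares of ₹27,500: Ruthie and Callum each take ₹27,500.

Ruthie receives ₹27,500.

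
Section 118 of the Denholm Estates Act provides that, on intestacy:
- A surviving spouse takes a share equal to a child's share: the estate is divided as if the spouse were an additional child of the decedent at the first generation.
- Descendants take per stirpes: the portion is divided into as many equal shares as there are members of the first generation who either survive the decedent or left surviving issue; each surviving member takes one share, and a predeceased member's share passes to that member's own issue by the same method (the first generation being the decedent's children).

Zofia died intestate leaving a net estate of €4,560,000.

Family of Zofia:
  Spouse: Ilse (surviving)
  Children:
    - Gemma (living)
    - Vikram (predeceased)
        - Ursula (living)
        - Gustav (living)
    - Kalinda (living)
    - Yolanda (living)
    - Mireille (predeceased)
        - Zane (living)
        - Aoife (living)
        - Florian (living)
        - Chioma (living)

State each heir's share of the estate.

The spouse counts as an additional share at the children's level, so there are 6 primary shares of €760,000. Ilse takes one such share (€760,000).
The children's combined portion (€3,800,000) is divided into 5 shares of €760,000: Gemma, Kalinda, and Yolanda each take €760,000; Vikram's €760,000 share passes to Vikram's issue; Mireille's €760,000 share passes to Mireille's issue.
Vikram's share (€760,000) is divided into 2 shares of €380,000: Ursula and Gustav each take €380,000.
Mireille's share (€760,000) is divided into 4 shares of €190,000: Zane, Aoife, Florian, and Chioma each take €190,000.

Ilse: €760,000; Gemma: €760,000; Ursula: €380,000; Gustav: €380,000; Kalinda: €760,000; Yolanda: €760,000; Zane: €190,000; Aoife: €190,000; Florian: €190,000; Chioma: €190,000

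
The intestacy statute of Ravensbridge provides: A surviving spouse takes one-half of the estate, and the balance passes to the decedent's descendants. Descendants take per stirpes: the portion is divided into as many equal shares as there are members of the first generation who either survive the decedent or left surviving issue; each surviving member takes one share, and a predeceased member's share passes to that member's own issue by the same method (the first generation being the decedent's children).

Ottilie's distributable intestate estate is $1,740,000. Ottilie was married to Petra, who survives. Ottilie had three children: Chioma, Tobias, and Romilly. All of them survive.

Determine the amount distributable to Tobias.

Petra takes one-half of $1,740,000 = $870,000. The remaining $870,000 passes to the descendants.
The descendants' portion ($870,000) is divided into 3 shares of $290,000: Chioma, Tobias, and Romilly each take $290,000.

Tobias receives $290,000.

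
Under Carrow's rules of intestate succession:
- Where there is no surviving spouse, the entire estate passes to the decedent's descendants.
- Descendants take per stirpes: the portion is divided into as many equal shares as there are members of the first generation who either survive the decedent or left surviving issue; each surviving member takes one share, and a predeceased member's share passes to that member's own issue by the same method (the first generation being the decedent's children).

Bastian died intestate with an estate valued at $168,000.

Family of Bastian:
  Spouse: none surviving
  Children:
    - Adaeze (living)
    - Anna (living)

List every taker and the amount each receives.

The entire $168,000 passes to the descendants.
That amount ($168,000) is divided into 2 shares of $84,000: Adaeze and Anna each take $84,000.

Adaeze: $84,000; Anna: $84,000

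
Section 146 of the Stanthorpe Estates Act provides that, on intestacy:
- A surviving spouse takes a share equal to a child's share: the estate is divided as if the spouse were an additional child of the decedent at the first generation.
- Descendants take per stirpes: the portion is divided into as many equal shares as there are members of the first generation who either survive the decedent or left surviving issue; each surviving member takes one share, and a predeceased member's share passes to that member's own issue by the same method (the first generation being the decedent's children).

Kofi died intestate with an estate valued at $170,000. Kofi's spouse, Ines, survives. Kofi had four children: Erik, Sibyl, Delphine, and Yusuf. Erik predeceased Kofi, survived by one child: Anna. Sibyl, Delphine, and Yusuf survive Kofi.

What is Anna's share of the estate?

Anna receives $34,000.

The spouse counts as an additional share at the children's level, so there are 5 primary shares of $34,000. Ines takes one such share ($34,000).
The children's combined portion ($136,000) is divided into 4 shares of $34,000: Sibyl, Delphine, and Yusuf each take $34,000; Erik's $34,000 share passes to Erik's issue.
Erik's share ($34,000) passes entirely to Anna.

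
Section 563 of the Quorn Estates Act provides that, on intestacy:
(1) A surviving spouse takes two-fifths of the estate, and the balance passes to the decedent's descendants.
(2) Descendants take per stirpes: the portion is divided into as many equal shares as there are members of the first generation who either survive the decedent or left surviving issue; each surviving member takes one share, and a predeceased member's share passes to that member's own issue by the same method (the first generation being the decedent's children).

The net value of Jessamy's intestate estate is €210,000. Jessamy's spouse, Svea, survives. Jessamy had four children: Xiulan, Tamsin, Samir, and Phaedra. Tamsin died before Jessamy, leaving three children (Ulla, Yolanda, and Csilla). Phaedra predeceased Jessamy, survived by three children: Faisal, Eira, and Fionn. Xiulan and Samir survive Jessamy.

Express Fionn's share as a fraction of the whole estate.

Svea takes two-fifths of €210,000 = €84,000. The remaining €126,000 passes to the descendants.
The descendants' portion (€126,000) is divided into 4 shares of €31,500: Xiulan and Samir each take €31,500; Tamsin's €31,500 share passes to Tamsin's issue; Phaedra's €31,500 share passes to Phaedra's issue.
Tamsin's share (€31,500) is divided into 3 shares of €10,500: Ulla, Yolanda, and Csilla each take €10,500.
Phaedra's share (€31,500) is divided into 3 shares of €10,500: Faisal, Eira, and Fionn each take €10,500.

Fionn receives 1/20 of the estate.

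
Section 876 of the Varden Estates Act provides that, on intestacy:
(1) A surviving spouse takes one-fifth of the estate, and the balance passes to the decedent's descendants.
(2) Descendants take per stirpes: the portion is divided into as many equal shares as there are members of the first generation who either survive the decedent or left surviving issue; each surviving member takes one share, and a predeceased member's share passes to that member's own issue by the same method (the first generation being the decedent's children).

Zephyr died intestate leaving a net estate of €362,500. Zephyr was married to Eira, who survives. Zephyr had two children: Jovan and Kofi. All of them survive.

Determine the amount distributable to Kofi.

Eira takes one-fifth of €362,500 = €72,500. The remaining €290,000 passes to the descendants.
The descendants' portion (€290,000) is divided into 2 shares of €145,000: Jovan and Kofi each take €145,000.

Kofi receives €145,000.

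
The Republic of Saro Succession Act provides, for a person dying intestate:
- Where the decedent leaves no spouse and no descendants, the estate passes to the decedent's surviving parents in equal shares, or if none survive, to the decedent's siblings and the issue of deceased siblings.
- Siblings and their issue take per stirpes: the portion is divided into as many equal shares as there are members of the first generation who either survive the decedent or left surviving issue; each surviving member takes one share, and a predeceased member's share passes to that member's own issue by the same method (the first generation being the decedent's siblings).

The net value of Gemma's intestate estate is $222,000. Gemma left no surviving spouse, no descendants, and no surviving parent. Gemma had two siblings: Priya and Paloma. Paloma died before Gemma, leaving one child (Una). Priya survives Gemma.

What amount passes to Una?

Una receives $111,000.

The entire $222,000 passes to the siblings and their issue.
That amount ($222,000) is divided into 2 shares of $111,000: Priya takes $111,000; Paloma's $111,000 share passes to Paloma's issue.
Paloma's share ($111,000) passes entirely to Una.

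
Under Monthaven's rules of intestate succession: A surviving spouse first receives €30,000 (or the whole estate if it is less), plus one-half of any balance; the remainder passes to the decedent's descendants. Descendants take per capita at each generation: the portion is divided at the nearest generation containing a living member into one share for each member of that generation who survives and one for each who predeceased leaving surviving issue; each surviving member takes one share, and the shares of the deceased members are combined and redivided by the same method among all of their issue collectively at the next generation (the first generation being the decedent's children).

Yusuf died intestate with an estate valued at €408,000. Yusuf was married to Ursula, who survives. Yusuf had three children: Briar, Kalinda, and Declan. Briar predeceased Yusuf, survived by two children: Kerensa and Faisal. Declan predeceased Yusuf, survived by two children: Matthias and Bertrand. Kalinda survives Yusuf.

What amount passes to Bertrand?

Bertrand receives €31,500.

Ursula first takes €30,000, leaving a balance of €378,000. Ursula then takes one-half of the balance (€189,000), for a total of €219,000. The remaining €189,000 passes to the descendants.
The descendants' portion (€189,000) is divided at the children's generation into 3 shares of €63,000. Kalinda takes €63,000. The 2 shares of the deceased (Briar and Declan) are combined into a pool of €126,000.
That pool (€126,000) is divided at the grandchildren's generation equally among Kerensa, Faisal, Matthias, and Bertrand: €31,500 each.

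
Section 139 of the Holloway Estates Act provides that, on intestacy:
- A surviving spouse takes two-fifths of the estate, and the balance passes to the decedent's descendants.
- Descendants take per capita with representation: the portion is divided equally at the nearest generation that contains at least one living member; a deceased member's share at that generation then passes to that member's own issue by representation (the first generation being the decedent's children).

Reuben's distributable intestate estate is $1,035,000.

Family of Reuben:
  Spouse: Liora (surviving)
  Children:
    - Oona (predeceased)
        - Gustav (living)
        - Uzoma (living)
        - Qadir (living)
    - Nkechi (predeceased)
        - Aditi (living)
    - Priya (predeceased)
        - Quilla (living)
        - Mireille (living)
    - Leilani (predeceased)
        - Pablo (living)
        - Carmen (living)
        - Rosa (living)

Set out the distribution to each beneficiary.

Liora takes two-fifths of $1,035,000 = $414,000. The remaining $621,000 passes to the descendants.
No child survives, so the initial division is made at the grandchildren's generation.
The descendants' portion ($621,000) is divided into 9 shares of $69,000: Gustav, Uzoma, Qadir, Aditi, Quilla, Mireille, Pablo, Carmen, and Rosa each take $69,000.

Liora: $414,000; Gustav: $69,000; Uzoma: $69,000; Qadir: $69,000; Aditi: $69,000; Quilla: $69,000; Mireille: $69,000; Pablo: $69,000; Carmen: $69,000; Rosa: $69,000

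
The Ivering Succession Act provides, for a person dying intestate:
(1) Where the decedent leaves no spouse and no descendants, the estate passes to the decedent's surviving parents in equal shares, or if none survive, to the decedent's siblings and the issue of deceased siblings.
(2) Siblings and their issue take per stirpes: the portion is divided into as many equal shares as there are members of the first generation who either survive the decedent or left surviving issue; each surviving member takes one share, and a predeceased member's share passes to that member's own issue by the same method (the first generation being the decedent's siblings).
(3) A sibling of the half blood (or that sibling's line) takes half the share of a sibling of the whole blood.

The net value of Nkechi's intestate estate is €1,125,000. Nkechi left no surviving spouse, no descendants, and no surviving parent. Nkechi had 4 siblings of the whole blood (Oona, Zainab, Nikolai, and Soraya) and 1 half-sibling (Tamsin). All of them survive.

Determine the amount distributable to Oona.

Oona receives €250,000.

The entire €1,125,000 passes to the siblings and their issue.
Counting each half-blood sibling's line as half a unit, there are 9/2 units in €1,125,000, so one unit is €250,000. Whole-blood lines (Oona, Zainab, Nikolai, and Soraya) take €250,000 each; half-blood lines (Tamsin) take €125,000 each.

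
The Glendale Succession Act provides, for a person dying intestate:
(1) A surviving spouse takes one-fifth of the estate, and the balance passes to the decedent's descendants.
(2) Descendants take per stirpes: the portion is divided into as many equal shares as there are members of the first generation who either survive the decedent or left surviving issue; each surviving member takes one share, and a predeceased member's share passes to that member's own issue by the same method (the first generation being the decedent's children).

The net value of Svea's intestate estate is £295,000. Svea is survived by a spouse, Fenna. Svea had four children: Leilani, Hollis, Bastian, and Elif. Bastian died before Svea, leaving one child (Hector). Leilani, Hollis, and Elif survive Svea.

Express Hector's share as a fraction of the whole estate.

Fenna takes one-fifth of £295,000 = £59,000. The remaining £236,000 passes to the descendants.
The descendants' portion (£236,000) is divided into 4 shares of £59,000: Leilani, Hollis, and Elif each take £59,000; Bastian's £59,000 share passes to Bastian's issue.
Bastian's share (£59,000) passes entirely to Hector.

Hector receives 1/5 of the estate.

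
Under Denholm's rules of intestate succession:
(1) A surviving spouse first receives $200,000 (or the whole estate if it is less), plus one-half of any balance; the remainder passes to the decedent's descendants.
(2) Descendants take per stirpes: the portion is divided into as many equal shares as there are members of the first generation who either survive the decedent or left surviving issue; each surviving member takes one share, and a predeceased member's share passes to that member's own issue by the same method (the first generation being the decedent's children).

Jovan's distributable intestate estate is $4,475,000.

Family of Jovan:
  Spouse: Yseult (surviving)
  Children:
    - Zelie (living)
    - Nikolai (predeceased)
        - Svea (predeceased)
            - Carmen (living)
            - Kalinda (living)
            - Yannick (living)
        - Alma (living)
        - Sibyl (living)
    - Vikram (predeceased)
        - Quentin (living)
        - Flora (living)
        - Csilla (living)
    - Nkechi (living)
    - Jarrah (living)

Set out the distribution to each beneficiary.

Yseult first takes $200,000, leaving a balance of $4,275,000. Yseult then takes one-half of the balance ($2,137,500), for a total of $2,337,500. The remaining $2,137,500 passes to the descendants.
The descendants' portion ($2,137,500) is divided into 5 shares of $427,500: Zelie, Nkechi, and Jarrah each take $427,500; Nikolai's $427,500 share passes to Nikolai's issue; Vikram's $427,500 share passes to Vikram's issue.
Nikolai's share ($427,500) is divided into 3 shares of $142,500: Alma and Sibyl each take $142,500; Svea's $142,500 share passes to Svea's issue.
Svea's share ($142,500) is divided into 3 shares of $47,500: Carmen, Kalinda, and Yannick each take $47,500.
Vikram's share ($427,500) is divided into 3 shares of $142,500: Quentin, Flora, and Csilla each take $142,500.

Yseult: $2,337,500; Zelie: $427,500; Carmen: $47,500; Kalinda: $47,500; Yannick: $47,500; Alma: $142,500; Sibyl: $142,500; Quentin: $142,500; Flora: $142,500; Csilla: $142,500; Nkechi: $427,500; Jarrah: $427,500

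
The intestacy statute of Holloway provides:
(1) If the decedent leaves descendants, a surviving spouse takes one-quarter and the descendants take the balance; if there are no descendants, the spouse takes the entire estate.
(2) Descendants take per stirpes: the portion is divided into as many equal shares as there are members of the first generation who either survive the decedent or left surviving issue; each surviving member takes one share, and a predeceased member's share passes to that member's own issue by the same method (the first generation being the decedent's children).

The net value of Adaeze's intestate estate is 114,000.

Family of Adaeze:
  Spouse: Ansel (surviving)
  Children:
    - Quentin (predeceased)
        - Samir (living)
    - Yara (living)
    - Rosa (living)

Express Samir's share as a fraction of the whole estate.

Ansel takes one-quarter of 114,000 = 28,500. The remaining 85,500 passes to the descendants.
The descendants' portion (85,500) is divided into 3 shares of 28,500: Yara and Rosa each take 28,500; Quentin's 28,500 share passes to Quentin's issue.
Quentin's share (28,500) passes entirely to Samir.

Samir receives 1/4 of the estate.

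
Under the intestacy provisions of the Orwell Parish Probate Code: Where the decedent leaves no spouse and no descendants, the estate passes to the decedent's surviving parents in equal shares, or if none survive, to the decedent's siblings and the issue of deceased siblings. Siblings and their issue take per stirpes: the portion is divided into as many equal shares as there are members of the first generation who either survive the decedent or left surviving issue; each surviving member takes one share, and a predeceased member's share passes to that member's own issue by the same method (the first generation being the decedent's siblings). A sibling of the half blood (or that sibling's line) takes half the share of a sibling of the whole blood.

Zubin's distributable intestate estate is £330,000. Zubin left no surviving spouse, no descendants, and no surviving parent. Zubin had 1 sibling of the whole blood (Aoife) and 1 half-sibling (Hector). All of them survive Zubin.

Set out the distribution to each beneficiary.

Aoife: £220,000; Hector: £110,000

The entire £330,000 passes to the siblings and their issue.
Counting each half-blood sibling's line as half a unit, there are 3/2 units in £330,000, so one unit is £220,000. Whole-blood lines (Aoife) take £220,000 each; half-blood lines (Hector) take £110,000 each.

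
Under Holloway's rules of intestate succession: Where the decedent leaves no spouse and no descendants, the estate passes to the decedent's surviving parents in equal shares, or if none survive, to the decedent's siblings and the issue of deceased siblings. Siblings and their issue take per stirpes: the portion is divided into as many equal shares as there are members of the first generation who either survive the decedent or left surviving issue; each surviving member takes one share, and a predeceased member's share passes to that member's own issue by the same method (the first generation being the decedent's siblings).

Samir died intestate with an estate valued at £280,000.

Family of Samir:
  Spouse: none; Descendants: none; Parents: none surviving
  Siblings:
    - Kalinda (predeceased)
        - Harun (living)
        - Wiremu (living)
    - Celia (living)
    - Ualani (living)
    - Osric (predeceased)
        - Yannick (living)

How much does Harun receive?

Harun receives £35,000.

The entire £280,000 passes to the siblings and their issue.
That amount (£280,000) is divided into 4 shares of £70,000: Celia and Ualani each take £70,000; Kalinda's £70,000 share passes to Kalinda's issue; Osric's £70,000 share passes to Osric's issue.
Kalinda's share (£70,000) is divided into 2 shares of £35,000: Harun and Wiremu each take £35,000.
Osric's share (£70,000) passes entirely to Yannick.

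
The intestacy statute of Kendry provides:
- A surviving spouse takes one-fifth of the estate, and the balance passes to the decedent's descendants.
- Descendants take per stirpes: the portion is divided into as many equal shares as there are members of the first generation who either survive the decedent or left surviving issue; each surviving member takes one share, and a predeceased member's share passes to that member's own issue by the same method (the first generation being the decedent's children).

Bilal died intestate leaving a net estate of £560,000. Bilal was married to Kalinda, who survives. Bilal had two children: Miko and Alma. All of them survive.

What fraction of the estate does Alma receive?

Kalinda takes one-fifth of £560,000 = £112,000. The remaining £448,000 passes to the descendants.
The descendants' portion (£448,000) is divided into 2 shares of £224,000: Miko and Alma each take £224,000.

Alma receives 2/5 of the estate.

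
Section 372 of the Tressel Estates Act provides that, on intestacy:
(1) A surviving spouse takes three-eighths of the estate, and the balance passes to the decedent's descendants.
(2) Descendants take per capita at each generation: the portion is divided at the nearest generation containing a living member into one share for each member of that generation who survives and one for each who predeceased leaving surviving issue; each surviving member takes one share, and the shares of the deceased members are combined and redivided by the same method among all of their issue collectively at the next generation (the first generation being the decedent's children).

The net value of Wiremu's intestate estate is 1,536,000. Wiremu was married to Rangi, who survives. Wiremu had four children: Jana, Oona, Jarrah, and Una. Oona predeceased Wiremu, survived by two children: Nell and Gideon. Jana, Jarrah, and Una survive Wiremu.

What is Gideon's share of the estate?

Rangi takes three-eighths of 1,536,000 = 576,000. The remaining 960,000 passes to the descendants.
The descendants' portion (960,000) is divided at the children's generation into 4 shares of 240,000. Jana, Jarrah, and Una each take 240,000. The remaining share for the deceased Oona (240,000) is carried to the next generation.
That pool (240,000) is divided at the grandchildren's generation equally among Nell and Gideon: 120,000 each.

Gideon receives 120,000.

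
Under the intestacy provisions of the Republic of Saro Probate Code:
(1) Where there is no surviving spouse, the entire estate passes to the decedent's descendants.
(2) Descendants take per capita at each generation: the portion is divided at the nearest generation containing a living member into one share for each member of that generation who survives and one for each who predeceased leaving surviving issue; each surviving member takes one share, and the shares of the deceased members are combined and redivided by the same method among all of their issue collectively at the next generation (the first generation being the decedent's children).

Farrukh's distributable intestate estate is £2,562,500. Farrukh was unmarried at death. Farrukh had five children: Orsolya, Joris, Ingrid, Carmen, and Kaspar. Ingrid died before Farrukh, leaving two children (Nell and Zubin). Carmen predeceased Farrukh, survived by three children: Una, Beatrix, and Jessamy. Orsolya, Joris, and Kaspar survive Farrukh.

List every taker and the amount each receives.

Orsolya: £512,500; Joris: £512,500; Nell: £205,000; Zubin: £205,000; Una: £205,000; Beatrix: £205,000; Jessamy: £205,000; Kaspar: £512,500

The entire £2,562,500 passes to the descendants.
That amount (£2,562,500) is divided at the children's generation into 5 shares of £512,500. Orsolya, Joris, and Kaspar each take £512,500. The 2 shares of the deceased (Ingrid and Carmen) are combined into a pool of £1,025,000.
That pool (£1,025,000) is divided at the grandchildren's generation equally among Nell, Zubin, Una, Beatrix, and Jessamy: £205,000 each.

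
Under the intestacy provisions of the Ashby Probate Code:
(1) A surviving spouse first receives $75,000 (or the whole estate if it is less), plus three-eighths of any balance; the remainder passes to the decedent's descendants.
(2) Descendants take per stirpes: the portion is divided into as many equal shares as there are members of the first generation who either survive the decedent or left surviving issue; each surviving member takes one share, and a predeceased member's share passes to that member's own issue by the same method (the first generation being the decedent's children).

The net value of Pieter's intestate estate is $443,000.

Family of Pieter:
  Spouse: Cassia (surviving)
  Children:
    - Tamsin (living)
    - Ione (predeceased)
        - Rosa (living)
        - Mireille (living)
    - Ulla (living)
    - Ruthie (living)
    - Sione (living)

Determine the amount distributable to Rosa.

Cassia first takes $75,000, leaving a balance of $368,000. Cassia then takes three-eighths of the balance ($138,000), for a total of $213,000. The remaining $230,000 passes to the descendants.
The descendants' portion ($230,000) is divided into 5 shares of $46,000: Tamsin, Ulla, Ruthie, and Sione each take $46,000; Ione's $46,000 share passes to Ione's issue.
Ione's share ($46,000) is divided into 2 shares of $23,000: Rosa and Mireille each take $23,000.

Rosa receives $23,000.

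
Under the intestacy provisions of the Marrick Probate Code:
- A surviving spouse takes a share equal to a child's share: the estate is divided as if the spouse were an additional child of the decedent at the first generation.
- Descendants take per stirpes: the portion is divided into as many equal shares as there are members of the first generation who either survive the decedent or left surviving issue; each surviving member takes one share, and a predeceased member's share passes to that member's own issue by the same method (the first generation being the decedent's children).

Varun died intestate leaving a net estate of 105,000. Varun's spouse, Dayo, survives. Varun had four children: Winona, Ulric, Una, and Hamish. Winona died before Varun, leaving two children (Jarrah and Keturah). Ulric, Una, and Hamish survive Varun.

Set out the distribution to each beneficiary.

The spouse counts as an additional share at the children's level, so there are 5 primary shares of 21,000. Dayo takes one such share (21,000).
The children's combined portion (84,000) is divided into 4 shares of 21,000: Ulric, Una, and Hamish each take 21,000; Winona's 21,000 share passes to Winona's issue.
Winona's share (21,000) is divided into 2 shares of 10,500: Jarrah and Keturah each take 10,500.

Dayo: 21,000; Jarrah: 10,500; Keturah: 10,500; Ulric: 21,000; Una: 21,000; Hamish: 21,000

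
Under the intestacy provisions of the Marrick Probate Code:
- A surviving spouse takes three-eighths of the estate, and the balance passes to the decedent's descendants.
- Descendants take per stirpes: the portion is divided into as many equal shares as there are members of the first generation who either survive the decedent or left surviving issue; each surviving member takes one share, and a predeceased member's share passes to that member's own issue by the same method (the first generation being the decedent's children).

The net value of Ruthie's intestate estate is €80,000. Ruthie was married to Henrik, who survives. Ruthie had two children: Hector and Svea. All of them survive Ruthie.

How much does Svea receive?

Svea receives €25,000.

Henrik takes three-eighths of €80,000 = €30,000. The remaining €50,000 passes to the descendants.
The descendants' portion (€50,000) is divided into 2 shares of €25,000: Hector and Svea each take €25,000.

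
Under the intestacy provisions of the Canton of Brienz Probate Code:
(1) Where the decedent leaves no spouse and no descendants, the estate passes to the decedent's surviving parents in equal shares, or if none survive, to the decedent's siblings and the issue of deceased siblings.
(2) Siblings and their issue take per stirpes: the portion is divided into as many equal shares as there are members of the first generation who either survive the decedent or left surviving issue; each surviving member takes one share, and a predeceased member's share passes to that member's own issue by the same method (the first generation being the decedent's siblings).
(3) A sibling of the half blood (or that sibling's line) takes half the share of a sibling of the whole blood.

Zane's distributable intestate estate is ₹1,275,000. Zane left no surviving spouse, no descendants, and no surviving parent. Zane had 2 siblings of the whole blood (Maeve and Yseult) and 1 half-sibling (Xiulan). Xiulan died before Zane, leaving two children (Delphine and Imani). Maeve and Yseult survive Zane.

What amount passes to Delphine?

Delphine receives ₹127,500.

The entire ₹1,275,000 passes to the siblings and their issue.
Counting each half-blood sibling's line as half a unit, there are 5/2 units in ₹1,275,000, so one unit is ₹510,000. Whole-blood lines (Maeve and Yseult) take ₹510,000 each; half-blood lines (Xiulan) take ₹255,000 each.
Xiulan's share (₹255,000) is divided into 2 shares of ₹127,500: Delphine and Imani each take ₹127,500.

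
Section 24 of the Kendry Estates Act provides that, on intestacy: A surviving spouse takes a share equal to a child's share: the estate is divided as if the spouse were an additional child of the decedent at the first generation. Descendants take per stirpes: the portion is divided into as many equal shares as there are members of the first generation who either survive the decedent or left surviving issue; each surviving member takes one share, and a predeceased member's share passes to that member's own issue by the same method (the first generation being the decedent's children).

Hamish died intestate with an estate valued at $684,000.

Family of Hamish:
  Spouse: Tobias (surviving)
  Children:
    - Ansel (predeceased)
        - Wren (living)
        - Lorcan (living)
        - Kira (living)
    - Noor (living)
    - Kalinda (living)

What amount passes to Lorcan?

Lorcan receives $57,000.

The spouse counts as an additional share at the children's level, so there are 4 primary shares of $171,000. Tobias takes one such share ($171,000).
The children's combined portion ($513,000) is divided into 3 shares of $171,000: Noor and Kalinda each take $171,000; Ansel's $171,000 share passes to Ansel's issue.
Ansel's share ($171,000) is divided into 3 shares of $57,000: Wren, Lorcan, and Kira each take $57,000.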